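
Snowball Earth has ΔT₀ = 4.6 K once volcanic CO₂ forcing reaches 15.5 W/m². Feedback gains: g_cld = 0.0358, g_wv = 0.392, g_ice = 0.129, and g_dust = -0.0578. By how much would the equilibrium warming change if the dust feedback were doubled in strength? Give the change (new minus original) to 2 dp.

Original: g = 0.499, ΔT = 4.6/(1−0.499) = 9.1816 K.
With doubled dust: g' = 0.4412, ΔT' = 4.6/(1−0.4412) = 8.2319 K.
Change = 8.2319 − 9.1816 = -0.95 K.

-0.95 K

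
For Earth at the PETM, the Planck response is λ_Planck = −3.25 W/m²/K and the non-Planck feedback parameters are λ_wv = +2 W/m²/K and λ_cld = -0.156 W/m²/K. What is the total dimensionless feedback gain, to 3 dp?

Convert to gains: g_wv = 2/3.25 = 0.6154; g_cld = -0.156/3.25 = -0.048.
Total gain g = 0.5674.

0.567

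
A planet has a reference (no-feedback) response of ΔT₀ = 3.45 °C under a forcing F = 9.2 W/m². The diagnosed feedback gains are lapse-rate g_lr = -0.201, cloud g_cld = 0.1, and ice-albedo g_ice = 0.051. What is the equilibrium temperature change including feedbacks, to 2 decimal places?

3.29 °C

Total gain g = -0.201 + 0.1 + 0.051 = -0.05.
Amplification A = 1/(1 + 0.05) = 0.9524.
ΔT = 3.45 × 0.9524 = 3.29 °C.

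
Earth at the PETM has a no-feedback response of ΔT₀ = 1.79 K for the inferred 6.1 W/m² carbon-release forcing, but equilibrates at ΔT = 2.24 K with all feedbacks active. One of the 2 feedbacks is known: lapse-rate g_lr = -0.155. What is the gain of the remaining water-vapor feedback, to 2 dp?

0.36

Amplification A = ΔT/ΔT₀ = 2.24/1.79 = 1.251.
Total gain g = 1 − 1/A = 1 − 1/1.251 = 0.2006.
The known gain is -0.155.
g_wv = 0.2006 + 0.155 = 0.36.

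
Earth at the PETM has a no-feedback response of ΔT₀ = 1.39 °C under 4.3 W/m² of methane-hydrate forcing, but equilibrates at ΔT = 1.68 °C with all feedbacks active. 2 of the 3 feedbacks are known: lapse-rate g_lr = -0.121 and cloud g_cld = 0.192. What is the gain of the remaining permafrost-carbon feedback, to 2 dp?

Amplification A = ΔT/ΔT₀ = 1.68/1.39 = 1.209.
Total gain g = 1 − 1/A = 1 − 1/1.209 = 0.1729.
Known gains sum to -0.121 + 0.192 = 0.071.
g_pf = 0.1729 − 0.071 = 0.10.

0.10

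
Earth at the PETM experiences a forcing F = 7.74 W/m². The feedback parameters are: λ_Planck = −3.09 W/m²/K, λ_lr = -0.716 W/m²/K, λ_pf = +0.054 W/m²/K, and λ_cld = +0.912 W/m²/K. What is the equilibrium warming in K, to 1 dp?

2.7 K

Net feedback parameter λ = (−3.09) + (-0.716) + (+0.054) + (+0.912) = -2.84 W/m²/K.
ΔT = −F/λ = −7.74/(-2.84) = 2.7 K.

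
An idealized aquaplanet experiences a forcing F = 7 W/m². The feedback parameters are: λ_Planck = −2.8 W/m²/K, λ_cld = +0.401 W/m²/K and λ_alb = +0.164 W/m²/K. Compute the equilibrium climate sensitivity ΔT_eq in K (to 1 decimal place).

3.1 K

Net feedback parameter λ = (−2.8) + (+0.401) + (+0.164) = -2.235 W/m²/K.
ΔT = −F/λ = −7/(-2.235) = 3.1 K.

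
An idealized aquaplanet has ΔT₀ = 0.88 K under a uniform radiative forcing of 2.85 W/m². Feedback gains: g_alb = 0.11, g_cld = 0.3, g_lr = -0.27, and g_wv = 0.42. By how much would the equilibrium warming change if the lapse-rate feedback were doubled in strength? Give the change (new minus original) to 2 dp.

-0.76 K

Original: g = 0.56, ΔT = 0.88/(1−0.56) = 2.0000 K.
With doubled lapse-rate: g' = 0.29, ΔT' = 0.88/(1−0.29) = 1.2394 K.
Change = 1.2394 − 2.0000 = -0.76 K.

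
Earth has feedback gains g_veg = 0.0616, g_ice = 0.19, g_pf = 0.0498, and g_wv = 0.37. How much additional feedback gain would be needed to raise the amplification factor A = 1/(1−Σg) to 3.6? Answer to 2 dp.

0.05

Current total gain = 0.6714.
Target gain for A = 3.6: g* = 1 − 1/3.6 = 0.7222.
Additional gain needed = 0.7222 − 0.6714 = 0.05.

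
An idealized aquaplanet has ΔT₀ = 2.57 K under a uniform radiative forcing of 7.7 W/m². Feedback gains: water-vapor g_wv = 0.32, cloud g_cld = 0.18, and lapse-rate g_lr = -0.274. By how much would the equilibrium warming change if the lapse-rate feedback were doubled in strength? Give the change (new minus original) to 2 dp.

-0.87 K

Original: g = 0.226, ΔT = 2.57/(1−0.226) = 3.3204 K.
With doubled lapse-rate: g' = -0.048, ΔT' = 2.57/(1+0.048) = 2.4523 K.
Change = 2.4523 − 3.3204 = -0.87 K.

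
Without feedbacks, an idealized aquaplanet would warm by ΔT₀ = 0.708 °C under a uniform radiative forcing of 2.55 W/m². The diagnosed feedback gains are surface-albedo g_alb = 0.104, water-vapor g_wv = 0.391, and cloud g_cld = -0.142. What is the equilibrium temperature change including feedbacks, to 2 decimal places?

Total gain g = 0.104 + 0.391 − 0.142 = 0.353.
Amplification A = 1/(1 − 0.353) = 1.546.
ΔT = 0.708 × 1.546 = 1.09 °C.

1.09 °C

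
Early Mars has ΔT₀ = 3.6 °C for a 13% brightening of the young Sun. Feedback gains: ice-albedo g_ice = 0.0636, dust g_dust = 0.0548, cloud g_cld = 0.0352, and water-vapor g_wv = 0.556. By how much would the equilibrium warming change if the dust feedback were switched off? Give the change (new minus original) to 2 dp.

-1.97 °C

Original: g = 0.7096, ΔT = 3.6/(1−0.7096) = 12.3967 °C.
Without dust: g' = 0.6548, ΔT' = 3.6/(1−0.6548) = 10.4287 °C.
Change = 10.4287 − 12.3967 = -1.97 °C.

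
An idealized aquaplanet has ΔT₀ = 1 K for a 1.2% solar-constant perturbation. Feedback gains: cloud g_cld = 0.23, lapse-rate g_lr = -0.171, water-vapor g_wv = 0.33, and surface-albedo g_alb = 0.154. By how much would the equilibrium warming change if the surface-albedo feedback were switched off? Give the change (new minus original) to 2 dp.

Original: g = 0.543, ΔT = 1/(1−0.543) = 2.1882 K.
Without surface-albedo: g' = 0.389, ΔT' = 1/(1−0.389) = 1.6367 K.
Change = 1.6367 − 2.1882 = -0.55 K.

-0.55 K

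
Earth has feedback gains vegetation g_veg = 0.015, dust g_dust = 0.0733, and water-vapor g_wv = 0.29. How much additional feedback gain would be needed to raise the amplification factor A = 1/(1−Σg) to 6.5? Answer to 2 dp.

Current total gain = 0.3783.
Target gain for A = 6.5: g* = 1 − 1/6.5 = 0.8462.
Additional gain needed = 0.8462 − 0.3783 = 0.47.

0.47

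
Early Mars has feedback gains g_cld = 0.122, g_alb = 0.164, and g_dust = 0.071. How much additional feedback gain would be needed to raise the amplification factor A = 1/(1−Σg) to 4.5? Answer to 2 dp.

Current total gain = 0.357.
Target gain for A = 4.5: g* = 1 − 1/4.5 = 0.7778.
Additional gain needed = 0.7778 − 0.357 = 0.42.

0.42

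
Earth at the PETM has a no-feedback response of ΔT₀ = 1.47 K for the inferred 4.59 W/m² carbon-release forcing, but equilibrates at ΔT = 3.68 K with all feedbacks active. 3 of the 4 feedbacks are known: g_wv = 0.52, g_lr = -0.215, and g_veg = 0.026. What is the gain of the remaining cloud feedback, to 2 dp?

Amplification A = ΔT/ΔT₀ = 3.68/1.47 = 2.503.
Total gain g = 1 − 1/A = 1 − 1/2.503 = 0.6005.
Known gains sum to 0.52 − 0.215 + 0.026 = 0.331.
g_cld = 0.6005 − 0.331 = 0.27.

0.27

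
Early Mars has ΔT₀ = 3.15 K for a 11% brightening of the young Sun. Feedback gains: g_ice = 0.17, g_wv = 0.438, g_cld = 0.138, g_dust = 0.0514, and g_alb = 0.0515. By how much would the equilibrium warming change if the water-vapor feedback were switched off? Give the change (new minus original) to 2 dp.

-15.50 K

Original: g = 0.8489, ΔT = 3.15/(1−0.8489) = 20.8471 K.
Without water-vapor: g' = 0.4109, ΔT' = 3.15/(1−0.4109) = 5.3471 K.
Change = 5.3471 − 20.8471 = -15.50 K.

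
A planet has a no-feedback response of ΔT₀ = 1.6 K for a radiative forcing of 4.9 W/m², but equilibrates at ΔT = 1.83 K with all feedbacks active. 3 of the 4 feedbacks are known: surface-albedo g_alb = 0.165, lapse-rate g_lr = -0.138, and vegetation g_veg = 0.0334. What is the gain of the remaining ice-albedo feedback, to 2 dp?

0.07

Amplification A = ΔT/ΔT₀ = 1.83/1.6 = 1.144.
Total gain g = 1 − 1/A = 1 − 1/1.144 = 0.1259.
Known gains sum to 0.165 − 0.138 + 0.0334 = 0.0604.
g_ice = 0.1259 − 0.0604 = 0.07.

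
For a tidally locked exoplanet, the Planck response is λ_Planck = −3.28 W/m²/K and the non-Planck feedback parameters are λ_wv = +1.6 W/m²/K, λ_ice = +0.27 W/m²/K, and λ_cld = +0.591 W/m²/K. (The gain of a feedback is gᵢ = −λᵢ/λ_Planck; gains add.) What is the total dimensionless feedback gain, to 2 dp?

0.75

Convert to gains: g_wv = 1.6/3.28 = 0.4878; g_ice = 0.27/3.28 = 0.08232; g_cld = 0.591/3.28 = 0.1802.
Total gain g = 0.75032.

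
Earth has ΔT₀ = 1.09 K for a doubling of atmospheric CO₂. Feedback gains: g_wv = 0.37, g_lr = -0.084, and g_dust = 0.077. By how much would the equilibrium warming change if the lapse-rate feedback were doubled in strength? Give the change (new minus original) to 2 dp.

Original: g = 0.363, ΔT = 1.09/(1−0.363) = 1.7111 K.
With doubled lapse-rate: g' = 0.279, ΔT' = 1.09/(1−0.279) = 1.5118 K.
Change = 1.5118 − 1.7111 = -0.20 K.

-0.20 K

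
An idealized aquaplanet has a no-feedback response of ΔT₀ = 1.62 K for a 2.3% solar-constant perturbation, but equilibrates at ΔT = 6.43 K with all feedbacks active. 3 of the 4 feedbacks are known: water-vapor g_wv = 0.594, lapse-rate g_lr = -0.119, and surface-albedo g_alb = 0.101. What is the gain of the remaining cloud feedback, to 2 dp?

0.17

Amplification A = ΔT/ΔT₀ = 6.43/1.62 = 3.969.
Total gain g = 1 − 1/A = 1 − 1/3.969 = 0.748.
Known gains sum to 0.594 − 0.119 + 0.101 = 0.576.
g_cld = 0.748 − 0.576 = 0.17.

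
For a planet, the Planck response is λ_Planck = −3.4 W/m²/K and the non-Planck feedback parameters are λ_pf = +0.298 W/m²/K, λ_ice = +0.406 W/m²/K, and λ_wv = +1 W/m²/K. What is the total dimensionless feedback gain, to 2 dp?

0.50

Convert to gains: g_pf = 0.298/3.4 = 0.08765; g_ice = 0.406/3.4 = 0.1194; g_wv = 1/3.4 = 0.2941.
Total gain g = 0.50115.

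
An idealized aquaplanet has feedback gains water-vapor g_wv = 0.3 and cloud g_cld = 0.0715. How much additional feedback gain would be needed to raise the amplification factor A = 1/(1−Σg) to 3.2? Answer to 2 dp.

0.32

Current total gain = 0.3715.
Target gain for A = 3.2: g* = 1 − 1/3.2 = 0.6875.
Additional gain needed = 0.6875 − 0.3715 = 0.32.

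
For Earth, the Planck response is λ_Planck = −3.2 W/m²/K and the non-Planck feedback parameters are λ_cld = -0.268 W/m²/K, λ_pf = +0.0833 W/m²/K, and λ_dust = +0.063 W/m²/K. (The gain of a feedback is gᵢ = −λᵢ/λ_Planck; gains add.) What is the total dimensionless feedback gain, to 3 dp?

Convert to gains: g_cld = -0.268/3.2 = -0.08375; g_pf = 0.0833/3.2 = 0.02603; g_dust = 0.063/3.2 = 0.01969.
Total gain g = -0.03803.

-0.038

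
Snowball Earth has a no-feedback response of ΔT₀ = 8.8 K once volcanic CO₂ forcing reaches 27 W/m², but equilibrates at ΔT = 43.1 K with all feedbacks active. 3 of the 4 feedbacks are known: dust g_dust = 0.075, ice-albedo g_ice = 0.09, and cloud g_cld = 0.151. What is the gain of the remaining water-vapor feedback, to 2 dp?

Amplification A = ΔT/ΔT₀ = 43.1/8.8 = 4.898.
Total gain g = 1 − 1/A = 1 − 1/4.898 = 0.7958.
Known gains sum to 0.075 + 0.09 + 0.151 = 0.316.
g_wv = 0.7958 − 0.316 = 0.48.

0.48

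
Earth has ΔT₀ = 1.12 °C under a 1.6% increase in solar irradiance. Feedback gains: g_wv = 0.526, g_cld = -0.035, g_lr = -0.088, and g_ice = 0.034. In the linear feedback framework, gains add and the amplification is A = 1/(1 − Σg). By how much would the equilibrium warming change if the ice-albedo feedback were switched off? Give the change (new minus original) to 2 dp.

-0.11 °C

Original: g = 0.437, ΔT = 1.12/(1−0.437) = 1.9893 °C.
Without ice-albedo: g' = 0.403, ΔT' = 1.12/(1−0.403) = 1.8760 °C.
Change = 1.8760 − 1.9893 = -0.11 °C.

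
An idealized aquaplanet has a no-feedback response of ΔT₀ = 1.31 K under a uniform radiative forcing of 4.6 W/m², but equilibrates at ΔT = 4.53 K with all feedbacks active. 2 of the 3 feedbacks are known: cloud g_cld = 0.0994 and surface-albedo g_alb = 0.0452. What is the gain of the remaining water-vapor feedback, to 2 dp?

Amplification A = ΔT/ΔT₀ = 4.53/1.31 = 3.458.
Total gain g = 1 − 1/A = 1 − 1/3.458 = 0.7108.
Known gains sum to 0.0994 + 0.0452 = 0.1446.
g_wv = 0.7108 − 0.1446 = 0.57.

0.57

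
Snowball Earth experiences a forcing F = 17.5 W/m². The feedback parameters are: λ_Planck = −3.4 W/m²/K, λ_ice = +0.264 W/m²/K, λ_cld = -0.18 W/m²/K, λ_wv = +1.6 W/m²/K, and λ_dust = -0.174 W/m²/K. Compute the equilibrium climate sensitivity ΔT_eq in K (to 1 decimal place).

Net feedback parameter λ = (−3.4) + (+0.264) + (-0.18) + (+1.6) + (-0.174) = -1.89 W/m²/K.
ΔT = −F/λ = −17.5/(-1.89) = 9.3 K.

9.3 K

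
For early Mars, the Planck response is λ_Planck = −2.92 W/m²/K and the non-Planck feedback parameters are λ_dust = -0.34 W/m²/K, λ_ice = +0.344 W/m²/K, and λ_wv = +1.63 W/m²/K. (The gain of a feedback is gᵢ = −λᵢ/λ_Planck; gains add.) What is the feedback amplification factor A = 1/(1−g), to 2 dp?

2.27

Convert to gains: g_dust = -0.34/2.92 = -0.1164; g_ice = 0.344/2.92 = 0.1178; g_wv = 1.63/2.92 = 0.5582.
Total gain g = 0.5596.
A = 1/(1 − 0.5596) = 2.27.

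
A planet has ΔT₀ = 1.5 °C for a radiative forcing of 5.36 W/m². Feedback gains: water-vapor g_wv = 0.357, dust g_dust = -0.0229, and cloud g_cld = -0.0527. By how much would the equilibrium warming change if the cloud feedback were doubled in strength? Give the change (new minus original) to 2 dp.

-0.14 °C

Original: g = 0.2814, ΔT = 1.5/(1−0.2814) = 2.0874 °C.
With doubled cloud: g' = 0.2287, ΔT' = 1.5/(1−0.2287) = 1.9448 °C.
Change = 1.9448 − 2.0874 = -0.14 °C.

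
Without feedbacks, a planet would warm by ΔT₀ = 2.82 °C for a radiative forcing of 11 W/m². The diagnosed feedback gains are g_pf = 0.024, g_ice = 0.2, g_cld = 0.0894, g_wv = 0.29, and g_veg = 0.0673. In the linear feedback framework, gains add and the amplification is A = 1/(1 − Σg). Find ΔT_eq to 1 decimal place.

Total gain g = 0.024 + 0.2 + 0.0894 + 0.29 + 0.0673 = 0.6707.
Amplification A = 1/(1 − 0.6707) = 3.037.
ΔT = 2.82 × 3.037 = 8.6 °C.

8.6 °C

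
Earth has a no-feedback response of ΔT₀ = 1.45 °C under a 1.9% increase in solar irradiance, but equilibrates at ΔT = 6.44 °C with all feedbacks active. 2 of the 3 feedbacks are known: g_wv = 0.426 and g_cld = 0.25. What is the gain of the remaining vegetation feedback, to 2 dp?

0.10

Amplification A = ΔT/ΔT₀ = 6.44/1.45 = 4.441.
Total gain g = 1 − 1/A = 1 − 1/4.441 = 0.7748.
Known gains sum to 0.426 + 0.25 = 0.676.
g_veg = 0.7748 − 0.676 = 0.10.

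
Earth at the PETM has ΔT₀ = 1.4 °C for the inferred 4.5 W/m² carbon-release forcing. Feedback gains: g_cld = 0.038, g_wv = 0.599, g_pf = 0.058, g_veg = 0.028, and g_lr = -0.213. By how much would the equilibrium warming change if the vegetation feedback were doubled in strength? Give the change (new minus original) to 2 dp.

Original: g = 0.51, ΔT = 1.4/(1−0.51) = 2.8571 °C.
With doubled vegetation: g' = 0.538, ΔT' = 1.4/(1−0.538) = 3.0303 °C.
Change = 3.0303 − 2.8571 = 0.17 °C.

0.17 °C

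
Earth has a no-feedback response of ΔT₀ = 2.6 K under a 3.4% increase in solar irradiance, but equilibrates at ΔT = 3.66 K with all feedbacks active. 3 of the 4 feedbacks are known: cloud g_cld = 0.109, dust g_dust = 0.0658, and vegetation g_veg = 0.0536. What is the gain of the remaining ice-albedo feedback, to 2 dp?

0.06

Amplification A = ΔT/ΔT₀ = 3.66/2.6 = 1.408.
Total gain g = 1 − 1/A = 1 − 1/1.408 = 0.2898.
Known gains sum to 0.109 + 0.0658 + 0.0536 = 0.2284.
g_ice = 0.2898 − 0.2284 = 0.06.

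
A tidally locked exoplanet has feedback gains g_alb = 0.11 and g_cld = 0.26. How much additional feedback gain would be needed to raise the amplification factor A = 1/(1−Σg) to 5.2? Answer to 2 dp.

Current total gain = 0.37.
Target gain for A = 5.2: g* = 1 − 1/5.2 = 0.8077.
Additional gain needed = 0.8077 − 0.37 = 0.44.

0.44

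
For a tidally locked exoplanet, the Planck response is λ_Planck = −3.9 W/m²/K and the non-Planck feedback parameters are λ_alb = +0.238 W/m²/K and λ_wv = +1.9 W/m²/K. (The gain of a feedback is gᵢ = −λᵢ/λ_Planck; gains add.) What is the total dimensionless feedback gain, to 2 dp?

Convert to gains: g_alb = 0.238/3.9 = 0.06103; g_wv = 1.9/3.9 = 0.4872.
Total gain g = 0.54823.

0.55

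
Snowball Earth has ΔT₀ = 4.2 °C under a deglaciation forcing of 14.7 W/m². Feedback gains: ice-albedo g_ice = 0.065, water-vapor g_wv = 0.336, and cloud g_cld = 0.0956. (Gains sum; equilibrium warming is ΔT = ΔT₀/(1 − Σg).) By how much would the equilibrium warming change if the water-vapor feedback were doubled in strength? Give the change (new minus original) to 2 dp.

16.75 °C

Original: g = 0.4966, ΔT = 4.2/(1−0.4966) = 8.3433 °C.
With doubled water-vapor: g' = 0.8326, ΔT' = 4.2/(1−0.8326) = 25.0896 °C.
Change = 25.0896 − 8.3433 = 16.75 °C.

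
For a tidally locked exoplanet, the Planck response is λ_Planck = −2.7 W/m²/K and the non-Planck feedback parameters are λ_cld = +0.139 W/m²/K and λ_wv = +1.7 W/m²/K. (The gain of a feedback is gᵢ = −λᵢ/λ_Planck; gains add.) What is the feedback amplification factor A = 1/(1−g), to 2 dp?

Convert to gains: g_cld = 0.139/2.7 = 0.05148; g_wv = 1.7/2.7 = 0.6296.
Total gain g = 0.68108.
A = 1/(1 − 0.68108) = 3.14.

3.14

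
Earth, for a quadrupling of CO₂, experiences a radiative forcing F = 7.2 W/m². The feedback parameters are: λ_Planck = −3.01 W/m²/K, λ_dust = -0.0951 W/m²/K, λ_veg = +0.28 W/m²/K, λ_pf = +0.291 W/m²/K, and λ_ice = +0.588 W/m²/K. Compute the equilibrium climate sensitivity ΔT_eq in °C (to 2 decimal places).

Net feedback parameter λ = (−3.01) + (-0.0951) + (+0.28) + (+0.291) + (+0.588) = -1.9461 W/m²/K.
ΔT = −F/λ = −7.2/(-1.9461) = 3.70 °C.

3.70 °C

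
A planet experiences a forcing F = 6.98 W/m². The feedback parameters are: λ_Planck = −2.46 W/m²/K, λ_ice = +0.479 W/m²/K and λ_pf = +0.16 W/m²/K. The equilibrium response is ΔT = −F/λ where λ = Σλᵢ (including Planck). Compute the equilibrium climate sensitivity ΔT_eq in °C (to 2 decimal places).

3.83 °C

Net feedback parameter λ = (−2.46) + (+0.479) + (+0.16) = -1.821 W/m²/K.
ΔT = −F/λ = −6.98/(-1.821) = 3.83 °C.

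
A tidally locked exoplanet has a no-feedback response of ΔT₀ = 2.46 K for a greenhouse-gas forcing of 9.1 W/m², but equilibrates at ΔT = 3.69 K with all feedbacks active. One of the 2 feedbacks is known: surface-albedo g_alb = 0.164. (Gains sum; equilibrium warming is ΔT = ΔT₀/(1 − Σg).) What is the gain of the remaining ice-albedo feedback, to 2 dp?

0.17

Amplification A = ΔT/ΔT₀ = 3.69/2.46 = 1.5.
Total gain g = 1 − 1/A = 1 − 1/1.5 = 0.3333.
The known gain is 0.164.
g_ice = 0.3333 − 0.164 = 0.17.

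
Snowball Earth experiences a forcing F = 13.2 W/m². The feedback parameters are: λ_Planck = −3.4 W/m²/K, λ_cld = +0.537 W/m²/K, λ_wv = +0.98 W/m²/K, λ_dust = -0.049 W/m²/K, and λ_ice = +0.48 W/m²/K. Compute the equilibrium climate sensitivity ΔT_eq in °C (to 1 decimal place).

9.1 °C

Net feedback parameter λ = (−3.4) + (+0.537) + (+0.98) + (-0.049) + (+0.48) = -1.452 W/m²/K.
ΔT = −F/λ = −13.2/(-1.452) = 9.1 °C.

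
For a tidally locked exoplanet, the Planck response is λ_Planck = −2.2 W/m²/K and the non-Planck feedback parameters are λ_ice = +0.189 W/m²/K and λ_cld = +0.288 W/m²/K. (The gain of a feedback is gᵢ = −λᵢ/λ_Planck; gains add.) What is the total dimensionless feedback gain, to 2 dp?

0.22

Convert to gains: g_ice = 0.189/2.2 = 0.08591; g_cld = 0.288/2.2 = 0.1309.
Total gain g = 0.21681.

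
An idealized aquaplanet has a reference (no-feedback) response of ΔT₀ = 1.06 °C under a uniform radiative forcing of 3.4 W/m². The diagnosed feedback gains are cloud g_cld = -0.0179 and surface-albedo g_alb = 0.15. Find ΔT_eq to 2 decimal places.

Total gain g = -0.0179 + 0.15 = 0.1321.
Amplification A = 1/(1 − 0.1321) = 1.152.
ΔT = 1.06 × 1.152 = 1.22 °C.

1.22 °C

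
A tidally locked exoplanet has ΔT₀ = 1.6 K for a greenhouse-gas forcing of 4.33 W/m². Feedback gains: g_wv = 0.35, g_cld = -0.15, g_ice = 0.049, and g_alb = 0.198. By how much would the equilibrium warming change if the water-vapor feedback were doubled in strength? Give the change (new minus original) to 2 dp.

4.99 K

Original: g = 0.447, ΔT = 1.6/(1−0.447) = 2.8933 K.
With doubled water-vapor: g' = 0.797, ΔT' = 1.6/(1−0.797) = 7.8818 K.
Change = 7.8818 − 2.8933 = 4.99 K.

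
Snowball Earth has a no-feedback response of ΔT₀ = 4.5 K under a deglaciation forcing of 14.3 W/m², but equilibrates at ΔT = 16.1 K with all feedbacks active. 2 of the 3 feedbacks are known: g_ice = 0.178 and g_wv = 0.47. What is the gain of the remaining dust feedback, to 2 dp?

0.07

Amplification A = ΔT/ΔT₀ = 16.1/4.5 = 3.578.
Total gain g = 1 − 1/A = 1 − 1/3.578 = 0.7205.
Known gains sum to 0.178 + 0.47 = 0.648.
g_dust = 0.7205 − 0.648 = 0.07.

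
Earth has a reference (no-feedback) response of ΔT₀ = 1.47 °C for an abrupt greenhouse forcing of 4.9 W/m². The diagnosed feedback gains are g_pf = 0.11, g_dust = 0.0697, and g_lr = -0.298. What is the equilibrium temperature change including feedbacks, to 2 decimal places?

Total gain g = 0.11 + 0.0697 − 0.298 = -0.1183.
Amplification A = 1/(1 + 0.1183) = 0.8942.
ΔT = 1.47 × 0.8942 = 1.31 °C.

1.31 °C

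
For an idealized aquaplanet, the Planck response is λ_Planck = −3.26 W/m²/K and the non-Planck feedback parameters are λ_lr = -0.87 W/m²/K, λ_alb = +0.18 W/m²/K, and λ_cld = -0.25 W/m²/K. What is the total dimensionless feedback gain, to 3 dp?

Convert to gains: g_lr = -0.87/3.26 = -0.2669; g_alb = 0.18/3.26 = 0.05521; g_cld = -0.25/3.26 = -0.07669.
Total gain g = -0.28838.

-0.288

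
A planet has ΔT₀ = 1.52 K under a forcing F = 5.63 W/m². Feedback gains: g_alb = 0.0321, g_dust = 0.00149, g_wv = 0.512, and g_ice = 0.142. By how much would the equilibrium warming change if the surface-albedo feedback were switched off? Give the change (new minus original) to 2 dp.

Original: g = 0.68759, ΔT = 1.52/(1−0.68759) = 4.8654 K.
Without surface-albedo: g' = 0.65549, ΔT' = 1.52/(1−0.65549) = 4.4121 K.
Change = 4.4121 − 4.8654 = -0.45 K.

-0.45 K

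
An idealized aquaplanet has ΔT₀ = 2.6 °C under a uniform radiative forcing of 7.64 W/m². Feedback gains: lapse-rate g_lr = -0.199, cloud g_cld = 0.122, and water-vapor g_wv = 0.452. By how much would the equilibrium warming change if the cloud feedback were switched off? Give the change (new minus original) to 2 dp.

-0.68 °C

Original: g = 0.375, ΔT = 2.6/(1−0.375) = 4.1600 °C.
Without cloud: g' = 0.253, ΔT' = 2.6/(1−0.253) = 3.4806 °C.
Change = 3.4806 − 4.1600 = -0.68 °C.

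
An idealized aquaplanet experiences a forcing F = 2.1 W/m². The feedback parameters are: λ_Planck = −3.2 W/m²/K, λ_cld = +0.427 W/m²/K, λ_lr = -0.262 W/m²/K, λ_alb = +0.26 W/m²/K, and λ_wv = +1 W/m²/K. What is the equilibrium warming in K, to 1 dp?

Net feedback parameter λ = (−3.2) + (+0.427) + (-0.262) + (+0.26) + (+1) = -1.775 W/m²/K.
ΔT = −F/λ = −2.1/(-1.775) = 1.2 K.

1.2 K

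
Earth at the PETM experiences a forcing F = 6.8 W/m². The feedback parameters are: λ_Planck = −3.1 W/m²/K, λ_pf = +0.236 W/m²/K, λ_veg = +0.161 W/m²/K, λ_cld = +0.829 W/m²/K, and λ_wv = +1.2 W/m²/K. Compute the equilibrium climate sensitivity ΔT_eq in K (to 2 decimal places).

Net feedback parameter λ = (−3.1) + (+0.236) + (+0.161) + (+0.829) + (+1.2) = -0.674 W/m²/K.
ΔT = −F/λ = −6.8/(-0.674) = 10.09 K.

10.09 K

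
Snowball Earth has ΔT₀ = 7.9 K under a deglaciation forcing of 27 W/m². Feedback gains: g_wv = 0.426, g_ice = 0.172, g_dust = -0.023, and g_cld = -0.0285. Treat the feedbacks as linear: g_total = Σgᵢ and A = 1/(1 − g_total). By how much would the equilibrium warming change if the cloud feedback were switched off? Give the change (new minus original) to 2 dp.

Original: g = 0.5465, ΔT = 7.9/(1−0.5465) = 17.4201 K.
Without cloud: g' = 0.575, ΔT' = 7.9/(1−0.575) = 18.5882 K.
Change = 18.5882 − 17.4201 = 1.17 K.

1.17 K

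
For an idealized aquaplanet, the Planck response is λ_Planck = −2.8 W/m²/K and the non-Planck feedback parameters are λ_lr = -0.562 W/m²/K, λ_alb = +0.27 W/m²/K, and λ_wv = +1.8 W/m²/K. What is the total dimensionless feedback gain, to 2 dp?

Convert to gains: g_lr = -0.562/2.8 = -0.2007; g_alb = 0.27/2.8 = 0.09643; g_wv = 1.8/2.8 = 0.6429.
Total gain g = 0.53863.

0.54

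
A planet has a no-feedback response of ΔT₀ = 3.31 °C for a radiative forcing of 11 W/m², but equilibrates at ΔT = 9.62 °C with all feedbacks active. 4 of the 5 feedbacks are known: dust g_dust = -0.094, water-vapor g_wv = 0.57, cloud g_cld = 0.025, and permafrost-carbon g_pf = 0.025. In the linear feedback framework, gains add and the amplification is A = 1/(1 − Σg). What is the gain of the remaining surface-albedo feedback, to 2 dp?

Amplification A = ΔT/ΔT₀ = 9.62/3.31 = 2.906.
Total gain g = 1 − 1/A = 1 − 1/2.906 = 0.6559.
Known gains sum to -0.094 + 0.57 + 0.025 + 0.025 = 0.526.
g_alb = 0.6559 − 0.526 = 0.13.

0.13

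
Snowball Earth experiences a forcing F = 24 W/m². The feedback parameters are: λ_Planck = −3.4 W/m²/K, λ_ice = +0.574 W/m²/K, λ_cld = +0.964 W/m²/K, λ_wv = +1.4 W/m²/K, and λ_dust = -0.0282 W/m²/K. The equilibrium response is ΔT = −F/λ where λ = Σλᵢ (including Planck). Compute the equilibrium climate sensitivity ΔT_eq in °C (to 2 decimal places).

Net feedback parameter λ = (−3.4) + (+0.574) + (+0.964) + (+1.4) + (-0.0282) = -0.4902 W/m²/K.
ΔT = −F/λ = −24/(-0.4902) = 48.96 °C.

48.96 °C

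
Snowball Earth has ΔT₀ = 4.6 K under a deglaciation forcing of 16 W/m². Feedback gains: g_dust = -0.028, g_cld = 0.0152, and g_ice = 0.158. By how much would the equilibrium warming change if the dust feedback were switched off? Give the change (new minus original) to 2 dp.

0.18 K

Original: g = 0.1452, ΔT = 4.6/(1−0.1452) = 5.3814 K.
Without dust: g' = 0.1732, ΔT' = 4.6/(1−0.1732) = 5.5636 K.
Change = 5.5636 − 5.3814 = 0.18 K.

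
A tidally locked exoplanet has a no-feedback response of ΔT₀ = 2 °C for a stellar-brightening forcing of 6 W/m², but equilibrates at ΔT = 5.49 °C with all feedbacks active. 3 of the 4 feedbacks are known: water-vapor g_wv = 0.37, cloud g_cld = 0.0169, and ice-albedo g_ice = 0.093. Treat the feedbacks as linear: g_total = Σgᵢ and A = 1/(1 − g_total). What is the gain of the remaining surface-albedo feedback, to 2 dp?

0.16

Amplification A = ΔT/ΔT₀ = 5.49/2 = 2.745.
Total gain g = 1 − 1/A = 1 − 1/2.745 = 0.6357.
Known gains sum to 0.37 + 0.0169 + 0.093 = 0.4799.
g_alb = 0.6357 − 0.4799 = 0.16.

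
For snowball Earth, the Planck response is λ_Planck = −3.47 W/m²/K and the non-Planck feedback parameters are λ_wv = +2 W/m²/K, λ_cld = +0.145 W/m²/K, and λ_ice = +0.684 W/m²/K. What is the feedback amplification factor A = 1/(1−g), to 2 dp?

Convert to gains: g_wv = 2/3.47 = 0.5764; g_cld = 0.145/3.47 = 0.04179; g_ice = 0.684/3.47 = 0.1971.
Total gain g = 0.81529.
A = 1/(1 − 0.81529) = 5.41.

5.41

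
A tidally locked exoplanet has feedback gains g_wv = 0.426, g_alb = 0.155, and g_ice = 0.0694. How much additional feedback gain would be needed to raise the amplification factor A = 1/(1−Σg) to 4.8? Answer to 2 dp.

0.14

Current total gain = 0.6504.
Target gain for A = 4.8: g* = 1 − 1/4.8 = 0.7917.
Additional gain needed = 0.7917 − 0.6504 = 0.14.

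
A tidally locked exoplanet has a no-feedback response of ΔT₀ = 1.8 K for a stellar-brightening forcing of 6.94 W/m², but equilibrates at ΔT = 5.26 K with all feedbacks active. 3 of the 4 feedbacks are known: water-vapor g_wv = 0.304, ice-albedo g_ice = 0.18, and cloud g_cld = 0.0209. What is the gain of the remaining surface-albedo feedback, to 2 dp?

Amplification A = ΔT/ΔT₀ = 5.26/1.8 = 2.922.
Total gain g = 1 − 1/A = 1 − 1/2.922 = 0.6578.
Known gains sum to 0.304 + 0.18 + 0.0209 = 0.5049.
g_alb = 0.6578 − 0.5049 = 0.15.

0.15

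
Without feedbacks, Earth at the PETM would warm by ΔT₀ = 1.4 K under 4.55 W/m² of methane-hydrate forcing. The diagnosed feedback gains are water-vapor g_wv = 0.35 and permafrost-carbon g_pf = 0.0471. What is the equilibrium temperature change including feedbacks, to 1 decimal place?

2.3 K

Total gain g = 0.35 + 0.0471 = 0.3971.
Amplification A = 1/(1 − 0.3971) = 1.659.
ΔT = 1.4 × 1.659 = 2.3 K.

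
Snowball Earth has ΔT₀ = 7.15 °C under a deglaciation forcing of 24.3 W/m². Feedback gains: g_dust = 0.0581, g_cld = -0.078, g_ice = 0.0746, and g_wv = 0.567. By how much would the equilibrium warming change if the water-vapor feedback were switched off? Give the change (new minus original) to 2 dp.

Original: g = 0.6217, ΔT = 7.15/(1−0.6217) = 18.9003 °C.
Without water-vapor: g' = 0.0547, ΔT' = 7.15/(1−0.0547) = 7.5637 °C.
Change = 7.5637 − 18.9003 = -11.34 °C.

-11.34 °C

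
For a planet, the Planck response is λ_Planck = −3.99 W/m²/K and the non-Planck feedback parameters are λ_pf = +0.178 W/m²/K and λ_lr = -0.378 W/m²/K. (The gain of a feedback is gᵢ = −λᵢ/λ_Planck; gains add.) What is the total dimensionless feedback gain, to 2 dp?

Convert to gains: g_pf = 0.178/3.99 = 0.04461; g_lr = -0.378/3.99 = -0.09474.
Total gain g = -0.05013.

-0.05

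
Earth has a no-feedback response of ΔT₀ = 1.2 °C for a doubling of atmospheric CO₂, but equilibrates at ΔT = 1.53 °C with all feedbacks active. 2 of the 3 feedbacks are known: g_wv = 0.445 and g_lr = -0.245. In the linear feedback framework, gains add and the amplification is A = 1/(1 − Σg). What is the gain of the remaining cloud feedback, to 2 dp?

0.02

Amplification A = ΔT/ΔT₀ = 1.53/1.2 = 1.275.
Total gain g = 1 − 1/A = 1 − 1/1.275 = 0.2157.
Known gains sum to 0.445 − 0.245 = 0.2.
g_cld = 0.2157 − 0.2 = 0.02.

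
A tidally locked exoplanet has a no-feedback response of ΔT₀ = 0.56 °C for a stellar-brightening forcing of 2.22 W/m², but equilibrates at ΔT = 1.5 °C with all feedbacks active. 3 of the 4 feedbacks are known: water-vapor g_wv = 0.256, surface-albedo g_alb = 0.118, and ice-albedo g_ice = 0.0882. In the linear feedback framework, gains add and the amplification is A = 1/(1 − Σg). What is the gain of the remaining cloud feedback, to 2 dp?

0.16

Amplification A = ΔT/ΔT₀ = 1.5/0.56 = 2.679.
Total gain g = 1 − 1/A = 1 − 1/2.679 = 0.6267.
Known gains sum to 0.256 + 0.118 + 0.0882 = 0.4622.
g_cld = 0.6267 − 0.4622 = 0.16.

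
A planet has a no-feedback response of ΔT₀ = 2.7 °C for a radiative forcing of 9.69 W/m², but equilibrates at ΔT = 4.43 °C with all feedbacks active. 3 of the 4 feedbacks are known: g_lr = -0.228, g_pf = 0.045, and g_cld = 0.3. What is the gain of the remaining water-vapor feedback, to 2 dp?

Amplification A = ΔT/ΔT₀ = 4.43/2.7 = 1.641.
Total gain g = 1 − 1/A = 1 − 1/1.641 = 0.3906.
Known gains sum to -0.228 + 0.045 + 0.3 = 0.117.
g_wv = 0.3906 − 0.117 = 0.27.

0.27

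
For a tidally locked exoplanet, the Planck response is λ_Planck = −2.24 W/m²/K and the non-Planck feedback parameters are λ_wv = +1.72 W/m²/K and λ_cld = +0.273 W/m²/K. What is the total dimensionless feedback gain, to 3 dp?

Convert to gains: g_wv = 1.72/2.24 = 0.7679; g_cld = 0.273/2.24 = 0.1219.
Total gain g = 0.8898.

0.890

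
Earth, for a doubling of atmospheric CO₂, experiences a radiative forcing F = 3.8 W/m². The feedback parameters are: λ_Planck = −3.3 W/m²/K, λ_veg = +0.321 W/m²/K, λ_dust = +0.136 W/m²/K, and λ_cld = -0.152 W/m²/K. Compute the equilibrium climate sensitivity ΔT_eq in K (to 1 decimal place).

Net feedback parameter λ = (−3.3) + (+0.321) + (+0.136) + (-0.152) = -2.995 W/m²/K.
ΔT = −F/λ = −3.8/(-2.995) = 1.3 K.

1.3 K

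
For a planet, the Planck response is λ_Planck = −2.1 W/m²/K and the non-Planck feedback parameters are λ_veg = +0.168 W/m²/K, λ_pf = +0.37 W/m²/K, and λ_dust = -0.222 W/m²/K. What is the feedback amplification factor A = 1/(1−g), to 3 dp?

Convert to gains: g_veg = 0.168/2.1 = 0.08; g_pf = 0.37/2.1 = 0.1762; g_dust = -0.222/2.1 = -0.1057.
Total gain g = 0.1505.
A = 1/(1 − 0.1505) = 1.177.

1.177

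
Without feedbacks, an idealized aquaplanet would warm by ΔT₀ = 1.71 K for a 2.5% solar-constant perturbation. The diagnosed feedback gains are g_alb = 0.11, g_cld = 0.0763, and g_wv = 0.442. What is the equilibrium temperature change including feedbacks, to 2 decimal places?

4.60 K

Total gain g = 0.11 + 0.0763 + 0.442 = 0.6283.
Amplification A = 1/(1 − 0.6283) = 2.69.
ΔT = 1.71 × 2.69 = 4.60 K.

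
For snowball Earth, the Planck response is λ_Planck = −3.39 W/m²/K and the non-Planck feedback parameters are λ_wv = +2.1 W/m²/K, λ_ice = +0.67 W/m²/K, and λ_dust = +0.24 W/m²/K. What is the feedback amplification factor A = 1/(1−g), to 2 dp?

Convert to gains: g_wv = 2.1/3.39 = 0.6195; g_ice = 0.67/3.39 = 0.1976; g_dust = 0.24/3.39 = 0.0708.
Total gain g = 0.8879.
A = 1/(1 − 0.8879) = 8.92.

8.92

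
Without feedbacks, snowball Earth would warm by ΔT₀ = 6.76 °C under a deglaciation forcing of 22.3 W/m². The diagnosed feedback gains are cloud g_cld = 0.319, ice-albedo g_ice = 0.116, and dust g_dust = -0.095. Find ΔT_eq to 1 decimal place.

Total gain g = 0.319 + 0.116 − 0.095 = 0.34.
Amplification A = 1/(1 − 0.34) = 1.515.
ΔT = 6.76 × 1.515 = 10.2 °C.

10.2 °C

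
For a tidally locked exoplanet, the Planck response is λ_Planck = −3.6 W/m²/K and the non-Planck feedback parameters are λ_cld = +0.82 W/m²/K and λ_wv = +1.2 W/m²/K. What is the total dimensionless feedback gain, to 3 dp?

Convert to gains: g_cld = 0.82/3.6 = 0.2278; g_wv = 1.2/3.6 = 0.3333.
Total gain g = 0.5611.

0.561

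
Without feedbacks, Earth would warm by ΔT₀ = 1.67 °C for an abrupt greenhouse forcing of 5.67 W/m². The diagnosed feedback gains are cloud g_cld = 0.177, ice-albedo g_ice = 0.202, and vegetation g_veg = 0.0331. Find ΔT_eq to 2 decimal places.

2.84 °C

Total gain g = 0.177 + 0.202 + 0.0331 = 0.4121.
Amplification A = 1/(1 − 0.4121) = 1.701.
ΔT = 1.67 × 1.701 = 2.84 °C.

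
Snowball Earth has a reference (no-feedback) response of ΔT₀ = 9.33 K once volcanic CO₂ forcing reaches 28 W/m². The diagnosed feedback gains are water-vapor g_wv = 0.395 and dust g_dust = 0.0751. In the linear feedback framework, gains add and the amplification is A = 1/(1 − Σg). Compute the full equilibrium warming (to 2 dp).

17.61 K

Total gain g = 0.395 + 0.0751 = 0.4701.
Amplification A = 1/(1 − 0.4701) = 1.887.
ΔT = 9.33 × 1.887 = 17.61 K.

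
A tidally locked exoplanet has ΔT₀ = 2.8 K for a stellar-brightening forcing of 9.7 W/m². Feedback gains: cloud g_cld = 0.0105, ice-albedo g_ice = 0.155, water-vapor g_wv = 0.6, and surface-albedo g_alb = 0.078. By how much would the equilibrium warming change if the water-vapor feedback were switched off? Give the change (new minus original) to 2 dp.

-14.19 K

Original: g = 0.8435, ΔT = 2.8/(1−0.8435) = 17.8914 K.
Without water-vapor: g' = 0.2435, ΔT' = 2.8/(1−0.2435) = 3.7013 K.
Change = 3.7013 − 17.8914 = -14.19 K.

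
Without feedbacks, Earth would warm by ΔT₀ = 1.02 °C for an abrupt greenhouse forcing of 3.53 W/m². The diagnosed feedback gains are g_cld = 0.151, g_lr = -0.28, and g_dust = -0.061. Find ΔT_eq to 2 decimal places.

0.86 °C

Total gain g = 0.151 − 0.28 − 0.061 = -0.19.
Amplification A = 1/(1 + 0.19) = 0.8403.
ΔT = 1.02 × 0.8403 = 0.86 °C.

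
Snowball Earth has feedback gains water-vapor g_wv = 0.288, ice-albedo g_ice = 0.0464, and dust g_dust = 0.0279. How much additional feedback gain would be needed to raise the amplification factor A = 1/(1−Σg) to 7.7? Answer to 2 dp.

Current total gain = 0.3623.
Target gain for A = 7.7: g* = 1 − 1/7.7 = 0.8701.
Additional gain needed = 0.8701 − 0.3623 = 0.51.

0.51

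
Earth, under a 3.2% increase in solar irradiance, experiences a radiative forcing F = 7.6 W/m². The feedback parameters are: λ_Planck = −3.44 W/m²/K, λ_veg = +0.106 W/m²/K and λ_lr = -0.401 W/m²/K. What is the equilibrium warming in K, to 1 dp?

Net feedback parameter λ = (−3.44) + (+0.106) + (-0.401) = -3.735 W/m²/K.
ΔT = −F/λ = −7.6/(-3.735) = 2.0 K.

2.0 K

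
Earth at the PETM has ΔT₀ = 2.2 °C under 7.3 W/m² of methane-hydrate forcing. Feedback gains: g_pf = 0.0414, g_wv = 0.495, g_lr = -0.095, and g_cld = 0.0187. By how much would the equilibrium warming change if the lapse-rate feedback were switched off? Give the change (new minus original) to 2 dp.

0.87 °C

Original: g = 0.4601, ΔT = 2.2/(1−0.4601) = 4.0748 °C.
Without lapse-rate: g' = 0.5551, ΔT' = 2.2/(1−0.5551) = 4.9449 °C.
Change = 4.9449 − 4.0748 = 0.87 °C.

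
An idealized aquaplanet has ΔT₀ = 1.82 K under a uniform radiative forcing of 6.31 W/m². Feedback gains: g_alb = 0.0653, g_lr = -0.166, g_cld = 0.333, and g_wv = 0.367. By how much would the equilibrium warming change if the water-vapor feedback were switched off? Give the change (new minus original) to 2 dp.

Original: g = 0.5993, ΔT = 1.82/(1−0.5993) = 4.5421 K.
Without water-vapor: g' = 0.2323, ΔT' = 1.82/(1−0.2323) = 2.3707 K.
Change = 2.3707 − 4.5421 = -2.17 K.

-2.17 K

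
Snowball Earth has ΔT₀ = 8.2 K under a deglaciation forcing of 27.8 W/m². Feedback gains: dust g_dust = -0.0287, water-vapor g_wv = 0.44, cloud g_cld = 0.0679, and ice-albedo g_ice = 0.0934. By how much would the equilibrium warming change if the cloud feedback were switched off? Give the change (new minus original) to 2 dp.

-2.63 K

Original: g = 0.5726, ΔT = 8.2/(1−0.5726) = 19.1858 K.
Without cloud: g' = 0.5047, ΔT' = 8.2/(1−0.5047) = 16.5556 K.
Change = 16.5556 − 19.1858 = -2.63 K.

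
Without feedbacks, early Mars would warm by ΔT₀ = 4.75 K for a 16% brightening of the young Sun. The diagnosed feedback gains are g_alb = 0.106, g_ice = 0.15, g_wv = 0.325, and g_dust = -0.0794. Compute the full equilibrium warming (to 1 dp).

Total gain g = 0.106 + 0.15 + 0.325 − 0.0794 = 0.5016.
Amplification A = 1/(1 − 0.5016) = 2.006.
ΔT = 4.75 × 2.006 = 9.5 K.

9.5 K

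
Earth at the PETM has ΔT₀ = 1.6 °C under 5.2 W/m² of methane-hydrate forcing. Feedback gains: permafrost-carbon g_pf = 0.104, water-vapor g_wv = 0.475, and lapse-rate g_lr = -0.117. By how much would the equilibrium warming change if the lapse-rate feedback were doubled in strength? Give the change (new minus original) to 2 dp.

Original: g = 0.462, ΔT = 1.6/(1−0.462) = 2.9740 °C.
With doubled lapse-rate: g' = 0.345, ΔT' = 1.6/(1−0.345) = 2.4427 °C.
Change = 2.4427 − 2.9740 = -0.53 °C.

-0.53 °C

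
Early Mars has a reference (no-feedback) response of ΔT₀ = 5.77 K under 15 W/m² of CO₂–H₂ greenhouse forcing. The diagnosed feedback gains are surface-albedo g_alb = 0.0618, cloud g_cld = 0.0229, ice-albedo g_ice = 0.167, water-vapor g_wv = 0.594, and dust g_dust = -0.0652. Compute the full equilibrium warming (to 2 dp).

Total gain g = 0.0618 + 0.0229 + 0.167 + 0.594 − 0.0652 = 0.7805.
Amplification A = 1/(1 − 0.7805) = 4.556.
ΔT = 5.77 × 4.556 = 26.29 K.

26.29 K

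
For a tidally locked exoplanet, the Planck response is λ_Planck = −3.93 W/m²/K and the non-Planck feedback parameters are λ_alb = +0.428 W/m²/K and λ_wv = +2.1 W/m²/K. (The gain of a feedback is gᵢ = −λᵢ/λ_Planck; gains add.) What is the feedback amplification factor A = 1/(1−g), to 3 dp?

2.803

Convert to gains: g_alb = 0.428/3.93 = 0.1089; g_wv = 2.1/3.93 = 0.5344.
Total gain g = 0.6433.
A = 1/(1 − 0.6433) = 2.803.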